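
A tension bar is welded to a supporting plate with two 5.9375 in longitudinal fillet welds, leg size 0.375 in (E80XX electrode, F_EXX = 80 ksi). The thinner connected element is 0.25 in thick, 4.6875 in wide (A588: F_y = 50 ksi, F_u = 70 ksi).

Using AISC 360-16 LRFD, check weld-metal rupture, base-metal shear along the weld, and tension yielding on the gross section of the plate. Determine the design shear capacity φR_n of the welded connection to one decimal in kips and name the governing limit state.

Weld metal: throat = 0.707×0.375 = 0.26513 in, L = 2×5.9375 = 11.875 in. φR_n = 0.75 × 0.6 × 80 × 0.26513 × 11.875 = 113.3 kips.
Base metal shear (0.25 in plate): yield φR_n = 1.0×0.6×50×0.25×11.875 = 89.1 kips; rupture φR_n = 0.75×0.6×70×0.25×11.875 = 93.5 kips; take 89.1 kips (yield).
Tension yield (gross): A_g = 4.6875×0.25 = 1.1719 in². φR_n = 0.90 × 50 × 1.1719 = 52.7 kips.
Governing: min(113.3, 89.1, 52.7) = 52.7 kips → gross-section yield.

52.7 kips (gross-section yield governs)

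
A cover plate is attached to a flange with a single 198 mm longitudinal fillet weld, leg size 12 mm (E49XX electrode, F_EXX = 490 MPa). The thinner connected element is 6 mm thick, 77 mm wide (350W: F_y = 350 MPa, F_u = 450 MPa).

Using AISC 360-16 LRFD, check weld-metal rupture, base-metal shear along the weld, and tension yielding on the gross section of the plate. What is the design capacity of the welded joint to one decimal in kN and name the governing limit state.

145.5 kN (gross-section yield governs)

Weld metal: throat = 0.707×12 = 8.484 mm, L = 198 mm. φR_n = 0.75 × 0.6 × 490 × 8.484 × 198 = 370.4 kN.
Base metal shear (6 mm plate): yield φR_n = 1.0×0.6×350×6×198 = 249.5 kN; rupture φR_n = 0.75×0.6×450×6×198 = 240.6 kN; take 240.6 kN (rupture).
Tension yield (gross): A_g = 77×6 = 462 mm². φR_n = 0.90 × 350 × 462 = 145.5 kN.
Governing: min(370.4, 240.6, 145.5) = 145.5 kN → gross-section yield.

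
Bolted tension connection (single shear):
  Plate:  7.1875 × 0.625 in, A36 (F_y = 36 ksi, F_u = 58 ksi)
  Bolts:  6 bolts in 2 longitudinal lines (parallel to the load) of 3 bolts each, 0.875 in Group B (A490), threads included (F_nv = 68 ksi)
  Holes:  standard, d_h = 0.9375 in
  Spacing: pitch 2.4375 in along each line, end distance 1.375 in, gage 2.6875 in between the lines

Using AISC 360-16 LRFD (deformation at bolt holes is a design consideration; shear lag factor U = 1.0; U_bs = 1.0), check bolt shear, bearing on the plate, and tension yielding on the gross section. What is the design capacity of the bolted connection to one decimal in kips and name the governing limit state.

Bolt shear: A_b = π(0.875)²/4 = 0.60132 in². φR_n = 0.75 × 68 × 0.60132 × 6 × 1 = 184.0 kips.
Bearing (0.625 in plate, F_u = 58 ksi): end bolts L_c = 1.375 − 0.9375/2 = 0.90625, R_n = min(1.2×0.90625×0.625×58, 2.4×0.875×0.625×58) = 39.422 kips/bolt; interior L_c = 2.4375 − 0.9375 = 1.5, R_n = 65.25 kips/bolt. φR_n = 0.75 × (2×39.422 + 4×65.25) = 254.9 kips.
Tension yield (gross): A_g = 7.1875×0.625 = 4.4922 in². φR_n = 0.90 × 36 × 4.4922 = 145.5 kips.
Governing: min(184.0, 254.9, 145.5) = 145.5 kips → gross-section yield.

145.5 kips (gross-section yield governs)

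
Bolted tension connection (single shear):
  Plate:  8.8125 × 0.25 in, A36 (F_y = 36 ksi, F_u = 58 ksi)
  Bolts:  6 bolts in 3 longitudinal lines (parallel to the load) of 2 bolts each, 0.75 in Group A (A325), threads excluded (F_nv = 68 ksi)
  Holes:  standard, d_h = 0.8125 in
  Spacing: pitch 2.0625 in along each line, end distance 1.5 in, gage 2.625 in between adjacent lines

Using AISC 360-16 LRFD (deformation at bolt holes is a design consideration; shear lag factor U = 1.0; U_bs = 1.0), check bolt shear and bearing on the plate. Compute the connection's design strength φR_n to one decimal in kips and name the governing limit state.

Bolt shear: A_b = π(0.75)²/4 = 0.44179 in². φR_n = 0.75 × 68 × 0.44179 × 6 × 1 = 135.2 kips.
Bearing (0.25 in plate, F_u = 58 ksi): end bolts L_c = 1.5 − 0.8125/2 = 1.09375, R_n = min(1.2×1.09375×0.25×58, 2.4×0.75×0.25×58) = 19.031 kips/bolt; interior L_c = 2.0625 − 0.8125 = 1.25, R_n = 21.75 kips/bolt. φR_n = 0.75 × (3×19.031 + 3×21.75) = 91.8 kips.
Governing: min(135.2, 91.8) = 91.8 kips → bearing.

91.8 kips (bearing governs)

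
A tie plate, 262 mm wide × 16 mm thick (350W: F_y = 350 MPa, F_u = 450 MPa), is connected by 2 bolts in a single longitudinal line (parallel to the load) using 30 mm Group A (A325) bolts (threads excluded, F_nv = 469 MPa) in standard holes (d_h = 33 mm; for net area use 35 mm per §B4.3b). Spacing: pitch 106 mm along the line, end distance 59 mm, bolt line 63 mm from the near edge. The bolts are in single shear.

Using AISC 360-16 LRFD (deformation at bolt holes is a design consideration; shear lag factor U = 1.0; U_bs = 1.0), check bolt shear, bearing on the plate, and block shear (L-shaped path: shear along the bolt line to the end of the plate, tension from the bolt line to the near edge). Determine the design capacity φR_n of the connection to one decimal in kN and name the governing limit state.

497.3 kN (bolt shear governs)

Bolt shear: A_b = π(30)²/4 = 706.86 mm². φR_n = 0.75 × 469 × 706.86 × 2 × 1 = 497.3 kN.
Bearing (16 mm plate, F_u = 450 MPa): end bolts L_c = 59 − 33/2 = 42.5, R_n = min(1.2×42.5×16×450, 2.4×30×16×450) = 367.2 kN/bolt; interior L_c = 106 − 33 = 73, R_n = 518.4 kN/bolt. φR_n = 0.75 × (1×367.2 + 1×518.4) = 664.2 kN.
Block shear: shear path 1×[59+1×106] = 1×165 mm, A_gv = 2640, A_nv = 1×(165 − 1.5×35)×16 = 1800 mm²; tension to near edge: (63 − 0.5×35)×16 = 728 mm². R_n = min(0.6×450×1800, 0.6×350×2640) + 1.0×450×728 = min(486, 554.4) + 327.6 = 813.6 kN. φR_n = 0.75 × 813.6 = 610.2 kN.
Governing: min(497.3, 664.2, 610.2) = 497.3 kN → bolt shear.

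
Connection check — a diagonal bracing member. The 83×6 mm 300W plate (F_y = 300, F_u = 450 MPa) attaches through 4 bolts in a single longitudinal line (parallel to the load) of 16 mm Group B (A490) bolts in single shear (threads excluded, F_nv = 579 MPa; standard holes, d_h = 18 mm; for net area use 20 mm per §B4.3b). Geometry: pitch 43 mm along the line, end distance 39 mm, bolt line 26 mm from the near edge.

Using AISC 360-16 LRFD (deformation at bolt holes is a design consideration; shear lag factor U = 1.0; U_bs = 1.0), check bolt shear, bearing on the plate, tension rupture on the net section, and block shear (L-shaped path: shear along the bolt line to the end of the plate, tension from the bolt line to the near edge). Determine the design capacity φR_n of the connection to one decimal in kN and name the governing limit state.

127.6 kN (net-section rupture governs)

Bolt shear: A_b = π(16)²/4 = 201.06 mm². φR_n = 0.75 × 579 × 201.06 × 4 × 1 = 349.2 kN.
Bearing (6 mm plate, F_u = 450 MPa): end bolts L_c = 39 − 18/2 = 30, R_n = min(1.2×30×6×450, 2.4×16×6×450) = 97.2 kN/bolt; interior L_c = 43 − 18 = 25, R_n = 81 kN/bolt. φR_n = 0.75 × (1×97.2 + 3×81) = 255.2 kN.
Tension rupture (net): A_n = (83 − 1×20)×6 = 378 mm² (U = 1.0, A_e = A_n). φR_n = 0.75 × 450 × 378 = 127.6 kN.
Block shear: shear path 1×[39+3×43] = 1×168 mm, A_gv = 1008, A_nv = 1×(168 − 3.5×20)×6 = 588 mm²; tension to near edge: (26 − 0.5×20)×6 = 96 mm². R_n = min(0.6×450×588, 0.6×300×1008) + 1.0×450×96 = min(158.76, 181.44) + 43.2 = 201.96 kN. φR_n = 0.75 × 201.96 = 151.5 kN.
Governing: min(349.2, 255.2, 127.6, 151.5) = 127.6 kN → net-section rupture.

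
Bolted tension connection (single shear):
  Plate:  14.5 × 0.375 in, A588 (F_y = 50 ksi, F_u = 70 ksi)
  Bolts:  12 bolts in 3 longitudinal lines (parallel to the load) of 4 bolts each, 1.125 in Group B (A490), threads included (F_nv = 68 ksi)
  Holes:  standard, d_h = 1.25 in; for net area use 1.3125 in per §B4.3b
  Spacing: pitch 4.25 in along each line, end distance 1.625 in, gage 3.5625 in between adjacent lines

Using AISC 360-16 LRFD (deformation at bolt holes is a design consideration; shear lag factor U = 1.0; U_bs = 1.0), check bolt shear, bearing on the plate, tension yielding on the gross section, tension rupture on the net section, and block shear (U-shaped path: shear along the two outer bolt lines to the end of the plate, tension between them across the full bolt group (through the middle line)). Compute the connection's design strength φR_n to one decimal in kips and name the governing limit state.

Bolt shear: A_b = π(1.125)²/4 = 0.99402 in². φR_n = 0.75 × 68 × 0.99402 × 12 × 1 = 608.3 kips.
Bearing (0.375 in plate, F_u = 70 ksi): end bolts L_c = 1.625 − 1.25/2 = 1, R_n = min(1.2×1×0.375×70, 2.4×1.125×0.375×70) = 31.5 kips/bolt; interior L_c = 4.25 − 1.25 = 3, R_n = 70.875 kips/bolt. φR_n = 0.75 × (3×31.5 + 9×70.875) = 549.3 kips.
Tension yield (gross): A_g = 14.5×0.375 = 5.4375 in². φR_n = 0.90 × 50 × 5.4375 = 244.7 kips.
Tension rupture (net): A_n = (14.5 − 3×1.3125)×0.375 = 3.9609 in² (U = 1.0, A_e = A_n). φR_n = 0.75 × 70 × 3.9609 = 207.9 kips.
Block shear: shear path 2×[1.625+3×4.25] = 2×14.375 in, A_gv = 10.781, A_nv = 2×(14.375 − 3.5×1.3125)×0.375 = 7.3359 in²; tension across gage: (7.125 − 2×1.3125)×0.375 = 1.6875 in². R_n = min(0.6×70×7.3359, 0.6×50×10.781) + 1.0×70×1.6875 = min(308.11, 323.43) + 118.13 = 426.24 kips. φR_n = 0.75 × 426.24 = 319.7 kips.
Governing: min(608.3, 549.3, 244.7, 207.9, 319.7) = 207.9 kips → net-section rupture.

207.9 kips (net-section rupture governs)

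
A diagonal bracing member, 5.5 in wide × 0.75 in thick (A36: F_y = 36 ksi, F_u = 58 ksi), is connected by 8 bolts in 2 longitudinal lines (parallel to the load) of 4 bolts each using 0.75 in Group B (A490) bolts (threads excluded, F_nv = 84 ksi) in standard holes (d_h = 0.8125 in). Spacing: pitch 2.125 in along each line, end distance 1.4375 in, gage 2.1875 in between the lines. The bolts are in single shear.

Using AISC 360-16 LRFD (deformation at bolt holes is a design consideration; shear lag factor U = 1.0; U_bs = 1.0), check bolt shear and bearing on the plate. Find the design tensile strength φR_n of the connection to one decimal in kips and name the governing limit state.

222.7 kips (bolt shear governs)

Bolt shear: A_b = π(0.75)²/4 = 0.44179 in². φR_n = 0.75 × 84 × 0.44179 × 8 × 1 = 222.7 kips.
Bearing (0.75 in plate, F_u = 58 ksi): end bolts L_c = 1.4375 − 0.8125/2 = 1.03125, R_n = min(1.2×1.03125×0.75×58, 2.4×0.75×0.75×58) = 53.831 kips/bolt; interior L_c = 2.125 − 0.8125 = 1.3125, R_n = 68.513 kips/bolt. φR_n = 0.75 × (2×53.831 + 6×68.513) = 389.1 kips.
Governing: min(222.7, 389.1) = 222.7 kips → bolt shear.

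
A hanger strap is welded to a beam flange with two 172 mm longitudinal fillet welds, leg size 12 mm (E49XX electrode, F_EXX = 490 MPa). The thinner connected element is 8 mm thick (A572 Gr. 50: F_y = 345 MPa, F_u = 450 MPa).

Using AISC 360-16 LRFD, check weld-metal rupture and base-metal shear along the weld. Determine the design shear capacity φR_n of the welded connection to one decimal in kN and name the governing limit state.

Weld metal: throat = 0.707×12 = 8.484 mm, L = 2×172 = 344 mm. φR_n = 0.75 × 0.6 × 490 × 8.484 × 344 = 643.5 kN.
Base metal shear (8 mm plate): yield φR_n = 1.0×0.6×345×8×344 = 569.7 kN; rupture φR_n = 0.75×0.6×450×8×344 = 557.3 kN; take 557.3 kN (rupture).
Governing: min(643.5, 557.3) = 557.3 kN → base-metal shear.

557.3 kN (base-metal shear governs)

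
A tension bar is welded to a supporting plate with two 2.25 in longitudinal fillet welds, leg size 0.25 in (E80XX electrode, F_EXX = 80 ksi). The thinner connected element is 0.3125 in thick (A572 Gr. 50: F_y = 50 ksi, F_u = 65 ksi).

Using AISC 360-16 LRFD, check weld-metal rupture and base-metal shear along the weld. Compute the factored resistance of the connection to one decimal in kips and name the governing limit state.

28.6 kips (weld metal governs)

Weld metal: throat = 0.707×0.25 = 0.17675 in, L = 2×2.25 = 4.5 in. φR_n = 0.75 × 0.6 × 80 × 0.17675 × 4.5 = 28.6 kips.
Base metal shear (0.3125 in plate): yield φR_n = 1.0×0.6×50×0.3125×4.5 = 42.2 kips; rupture φR_n = 0.75×0.6×65×0.3125×4.5 = 41.1 kips; take 41.1 kips (rupture).
Governing: min(28.6, 41.1) = 28.6 kips → weld metal.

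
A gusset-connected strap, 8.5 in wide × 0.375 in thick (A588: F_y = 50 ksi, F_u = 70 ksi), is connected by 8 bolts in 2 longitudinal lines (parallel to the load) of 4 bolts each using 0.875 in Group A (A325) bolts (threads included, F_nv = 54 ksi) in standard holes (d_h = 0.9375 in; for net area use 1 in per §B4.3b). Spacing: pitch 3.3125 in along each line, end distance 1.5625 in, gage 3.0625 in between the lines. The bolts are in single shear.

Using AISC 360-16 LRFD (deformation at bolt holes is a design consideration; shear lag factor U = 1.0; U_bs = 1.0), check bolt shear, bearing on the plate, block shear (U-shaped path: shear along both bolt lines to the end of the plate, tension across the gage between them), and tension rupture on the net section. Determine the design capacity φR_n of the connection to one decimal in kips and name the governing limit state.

Bolt shear: A_b = π(0.875)²/4 = 0.60132 in². φR_n = 0.75 × 54 × 0.60132 × 8 × 1 = 194.8 kips.
Bearing (0.375 in plate, F_u = 70 ksi): end bolts L_c = 1.5625 − 0.9375/2 = 1.09375, R_n = min(1.2×1.09375×0.375×70, 2.4×0.875×0.375×70) = 34.453 kips/bolt; interior L_c = 3.3125 − 0.9375 = 2.375, R_n = 55.125 kips/bolt. φR_n = 0.75 × (2×34.453 + 6×55.125) = 299.7 kips.
Block shear: shear path 2×[1.5625+3×3.3125] = 2×11.5 in, A_gv = 8.625, A_nv = 2×(11.5 − 3.5×1)×0.375 = 6 in²; tension across gage: (3.0625 − 1×1)×0.375 = 0.77344 in². R_n = min(0.6×70×6, 0.6×50×8.625) + 1.0×70×0.77344 = min(252, 258.75) + 54.141 = 306.14 kips. φR_n = 0.75 × 306.14 = 229.6 kips.
Tension rupture (net): A_n = (8.5 − 2×1)×0.375 = 2.4375 in² (U = 1.0, A_e = A_n). φR_n = 0.75 × 70 × 2.4375 = 128.0 kips.
Governing: min(194.8, 299.7, 229.6, 128.0) = 128.0 kips → net-section rupture.

128.0 kips (net-section rupture governs)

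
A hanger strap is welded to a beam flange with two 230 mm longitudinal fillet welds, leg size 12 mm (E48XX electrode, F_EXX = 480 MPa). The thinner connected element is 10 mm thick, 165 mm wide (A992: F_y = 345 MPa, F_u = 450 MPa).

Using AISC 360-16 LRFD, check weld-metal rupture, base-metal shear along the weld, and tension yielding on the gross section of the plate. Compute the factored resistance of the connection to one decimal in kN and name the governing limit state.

Weld metal: throat = 0.707×12 = 8.484 mm, L = 2×230 = 460 mm. φR_n = 0.75 × 0.6 × 480 × 8.484 × 460 = 843.0 kN.
Base metal shear (10 mm plate): yield φR_n = 1.0×0.6×345×10×460 = 952.2 kN; rupture φR_n = 0.75×0.6×450×10×460 = 931.5 kN; take 931.5 kN (rupture).
Tension yield (gross): A_g = 165×10 = 1650 mm². φR_n = 0.90 × 345 × 1650 = 512.3 kN.
Governing: min(843.0, 931.5, 512.3) = 512.3 kN → gross-section yield.

512.3 kN (gross-section yield governs)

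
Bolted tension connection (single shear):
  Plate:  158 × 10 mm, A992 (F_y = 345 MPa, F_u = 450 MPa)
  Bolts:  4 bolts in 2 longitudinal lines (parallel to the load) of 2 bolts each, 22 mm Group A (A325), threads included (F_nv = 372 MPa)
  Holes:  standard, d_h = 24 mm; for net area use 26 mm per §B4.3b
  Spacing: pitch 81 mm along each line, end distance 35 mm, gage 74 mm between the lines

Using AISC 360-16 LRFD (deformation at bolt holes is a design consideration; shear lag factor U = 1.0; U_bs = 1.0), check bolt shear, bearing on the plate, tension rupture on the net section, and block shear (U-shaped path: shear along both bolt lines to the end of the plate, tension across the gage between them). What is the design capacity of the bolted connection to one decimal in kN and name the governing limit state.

357.8 kN (net-section rupture governs)

Bolt shear: A_b = π(22)²/4 = 380.13 mm². φR_n = 0.75 × 372 × 380.13 × 4 × 1 = 424.2 kN.
Bearing (10 mm plate, F_u = 450 MPa): end bolts L_c = 35 − 24/2 = 23, R_n = min(1.2×23×10×450, 2.4×22×10×450) = 124.2 kN/bolt; interior L_c = 81 − 24 = 57, R_n = 237.6 kN/bolt. φR_n = 0.75 × (2×124.2 + 2×237.6) = 542.7 kN.
Tension rupture (net): A_n = (158 − 2×26)×10 = 1060 mm² (U = 1.0, A_e = A_n). φR_n = 0.75 × 450 × 1060 = 357.8 kN.
Block shear: shear path 2×[35+1×81] = 2×116 mm, A_gv = 2320, A_nv = 2×(116 − 1.5×26)×10 = 1540 mm²; tension across gage: (74 − 1×26)×10 = 480 mm². R_n = min(0.6×450×1540, 0.6×345×2320) + 1.0×450×480 = min(415.8, 480.24) + 216 = 631.8 kN. φR_n = 0.75 × 631.8 = 473.9 kN.
Governing: min(424.2, 542.7, 357.8, 473.9) = 357.8 kN → net-section rupture.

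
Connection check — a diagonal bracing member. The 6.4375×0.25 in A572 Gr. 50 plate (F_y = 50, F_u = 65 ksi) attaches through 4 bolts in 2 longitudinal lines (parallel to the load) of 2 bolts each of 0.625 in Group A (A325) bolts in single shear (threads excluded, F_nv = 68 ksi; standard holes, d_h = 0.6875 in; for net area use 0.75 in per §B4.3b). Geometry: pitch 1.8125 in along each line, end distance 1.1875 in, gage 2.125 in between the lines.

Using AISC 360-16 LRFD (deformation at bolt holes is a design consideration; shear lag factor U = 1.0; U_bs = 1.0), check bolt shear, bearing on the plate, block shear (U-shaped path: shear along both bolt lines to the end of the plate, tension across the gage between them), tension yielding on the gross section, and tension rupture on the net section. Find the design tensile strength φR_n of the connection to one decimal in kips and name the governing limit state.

Bolt shear: A_b = π(0.625)²/4 = 0.3068 in². φR_n = 0.75 × 68 × 0.3068 × 4 × 1 = 62.6 kips.
Bearing (0.25 in plate, F_u = 65 ksi): end bolts L_c = 1.1875 − 0.6875/2 = 0.84375, R_n = min(1.2×0.84375×0.25×65, 2.4×0.625×0.25×65) = 16.453 kips/bolt; interior L_c = 1.8125 − 0.6875 = 1.125, R_n = 21.938 kips/bolt. φR_n = 0.75 × (2×16.453 + 2×21.938) = 57.6 kips.
Block shear: shear path 2×[1.1875+1×1.8125] = 2×3 in, A_gv = 1.5, A_nv = 2×(3 − 1.5×0.75)×0.25 = 0.9375 in²; tension across gage: (2.125 − 1×0.75)×0.25 = 0.34375 in². R_n = min(0.6×65×0.9375, 0.6×50×1.5) + 1.0×65×0.34375 = min(36.563, 45) + 22.344 = 58.907 kips. φR_n = 0.75 × 58.907 = 44.2 kips.
Tension yield (gross): A_g = 6.4375×0.25 = 1.6094 in². φR_n = 0.90 × 50 × 1.6094 = 72.4 kips.
Tension rupture (net): A_n = (6.4375 − 2×0.75)×0.25 = 1.2344 in² (U = 1.0, A_e = A_n). φR_n = 0.75 × 65 × 1.2344 = 60.2 kips.
Governing: min(62.6, 57.6, 44.2, 72.4, 60.2) = 44.2 kips → block shear.

44.2 kips (block shear governs)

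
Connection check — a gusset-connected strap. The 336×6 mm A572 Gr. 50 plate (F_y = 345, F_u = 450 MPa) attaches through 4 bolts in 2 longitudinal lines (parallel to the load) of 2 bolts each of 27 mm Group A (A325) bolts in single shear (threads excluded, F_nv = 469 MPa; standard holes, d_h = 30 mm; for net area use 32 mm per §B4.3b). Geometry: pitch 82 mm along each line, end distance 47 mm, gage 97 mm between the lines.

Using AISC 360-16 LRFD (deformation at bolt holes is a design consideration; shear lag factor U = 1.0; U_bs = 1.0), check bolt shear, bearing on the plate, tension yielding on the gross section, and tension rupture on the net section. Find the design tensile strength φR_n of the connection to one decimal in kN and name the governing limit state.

408.2 kN (bearing governs)

Bolt shear: A_b = π(27)²/4 = 572.56 mm². φR_n = 0.75 × 469 × 572.56 × 4 × 1 = 805.6 kN.
Bearing (6 mm plate, F_u = 450 MPa): end bolts L_c = 47 − 30/2 = 32, R_n = min(1.2×32×6×450, 2.4×27×6×450) = 103.68 kN/bolt; interior L_c = 82 − 30 = 52, R_n = 168.48 kN/bolt. φR_n = 0.75 × (2×103.68 + 2×168.48) = 408.2 kN.
Tension yield (gross): A_g = 336×6 = 2016 mm². φR_n = 0.90 × 345 × 2016 = 626.0 kN.
Tension rupture (net): A_n = (336 − 2×32)×6 = 1632 mm² (U = 1.0, A_e = A_n). φR_n = 0.75 × 450 × 1632 = 550.8 kN.
Governing: min(805.6, 408.2, 626.0, 550.8) = 408.2 kN → bearing.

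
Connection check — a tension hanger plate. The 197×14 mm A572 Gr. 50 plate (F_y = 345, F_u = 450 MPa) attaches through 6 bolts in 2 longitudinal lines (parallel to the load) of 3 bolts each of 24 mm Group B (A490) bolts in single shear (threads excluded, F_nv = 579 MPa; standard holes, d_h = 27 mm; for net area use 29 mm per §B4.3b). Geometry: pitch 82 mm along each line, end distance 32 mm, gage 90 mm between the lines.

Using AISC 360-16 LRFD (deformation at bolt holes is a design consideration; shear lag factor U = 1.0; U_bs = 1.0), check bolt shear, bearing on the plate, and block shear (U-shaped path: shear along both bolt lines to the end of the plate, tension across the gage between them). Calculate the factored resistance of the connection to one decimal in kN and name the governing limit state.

Bolt shear: A_b = π(24)²/4 = 452.39 mm². φR_n = 0.75 × 579 × 452.39 × 6 × 1 = 1178.7 kN.
Bearing (14 mm plate, F_u = 450 MPa): end bolts L_c = 32 − 27/2 = 18.5, R_n = min(1.2×18.5×14×450, 2.4×24×14×450) = 139.86 kN/bolt; interior L_c = 82 − 27 = 55, R_n = 362.88 kN/bolt. φR_n = 0.75 × (2×139.86 + 4×362.88) = 1298.4 kN.
Block shear: shear path 2×[32+2×82] = 2×196 mm, A_gv = 5488, A_nv = 2×(196 − 2.5×29)×14 = 3458 mm²; tension across gage: (90 − 1×29)×14 = 854 mm². R_n = min(0.6×450×3458, 0.6×345×5488) + 1.0×450×854 = min(933.66, 1136) + 384.3 = 1318 kN. φR_n = 0.75 × 1318 = 988.5 kN.
Governing: min(1178.7, 1298.4, 988.5) = 988.5 kN → block shear.

988.5 kN (block shear governs)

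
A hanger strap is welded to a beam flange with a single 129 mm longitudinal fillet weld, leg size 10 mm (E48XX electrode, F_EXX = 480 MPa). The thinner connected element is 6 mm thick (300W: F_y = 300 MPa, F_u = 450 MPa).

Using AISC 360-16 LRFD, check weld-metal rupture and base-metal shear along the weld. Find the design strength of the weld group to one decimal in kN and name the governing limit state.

139.3 kN (base-metal shear governs)

Weld metal: throat = 0.707×10 = 7.07 mm, L = 129 mm. φR_n = 0.75 × 0.6 × 480 × 7.07 × 129 = 197.0 kN.
Base metal shear (6 mm plate): yield φR_n = 1.0×0.6×300×6×129 = 139.3 kN; rupture φR_n = 0.75×0.6×450×6×129 = 156.7 kN; take 139.3 kN (yield).
Governing: min(197.0, 139.3) = 139.3 kN → base-metal shear.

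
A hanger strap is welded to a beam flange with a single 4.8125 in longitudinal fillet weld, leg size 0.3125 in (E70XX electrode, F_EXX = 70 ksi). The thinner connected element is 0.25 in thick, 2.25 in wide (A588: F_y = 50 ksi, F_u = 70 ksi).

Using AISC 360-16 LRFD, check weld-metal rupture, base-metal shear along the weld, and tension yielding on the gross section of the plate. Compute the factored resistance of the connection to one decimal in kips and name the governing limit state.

Weld metal: throat = 0.707×0.3125 = 0.22094 in, L = 4.8125 in. φR_n = 0.75 × 0.6 × 70 × 0.22094 × 4.8125 = 33.5 kips.
Base metal shear (0.25 in plate): yield φR_n = 1.0×0.6×50×0.25×4.8125 = 36.1 kips; rupture φR_n = 0.75×0.6×70×0.25×4.8125 = 37.9 kips; take 36.1 kips (yield).
Tension yield (gross): A_g = 2.25×0.25 = 0.5625 in². φR_n = 0.90 × 50 × 0.5625 = 25.3 kips.
Governing: min(33.5, 36.1, 25.3) = 25.3 kips → gross-section yield.

25.3 kips (gross-section yield governs)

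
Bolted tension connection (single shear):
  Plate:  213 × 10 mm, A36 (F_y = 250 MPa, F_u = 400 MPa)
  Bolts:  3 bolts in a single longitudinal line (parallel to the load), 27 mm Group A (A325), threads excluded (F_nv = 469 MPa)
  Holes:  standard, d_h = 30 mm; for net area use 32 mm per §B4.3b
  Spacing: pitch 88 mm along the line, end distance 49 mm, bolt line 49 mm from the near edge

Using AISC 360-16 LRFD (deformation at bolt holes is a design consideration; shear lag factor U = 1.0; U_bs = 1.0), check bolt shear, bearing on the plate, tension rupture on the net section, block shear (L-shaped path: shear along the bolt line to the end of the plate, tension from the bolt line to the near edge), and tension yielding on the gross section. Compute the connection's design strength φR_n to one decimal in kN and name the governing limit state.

352.1 kN (block shear governs)

Bolt shear: A_b = π(27)²/4 = 572.56 mm². φR_n = 0.75 × 469 × 572.56 × 3 × 1 = 604.2 kN.
Bearing (10 mm plate, F_u = 400 MPa): end bolts L_c = 49 − 30/2 = 34, R_n = min(1.2×34×10×400, 2.4×27×10×400) = 163.2 kN/bolt; interior L_c = 88 − 30 = 58, R_n = 259.2 kN/bolt. φR_n = 0.75 × (1×163.2 + 2×259.2) = 511.2 kN.
Tension rupture (net): A_n = (213 − 1×32)×10 = 1810 mm² (U = 1.0, A_e = A_n). φR_n = 0.75 × 400 × 1810 = 543.0 kN.
Block shear: shear path 1×[49+2×88] = 1×225 mm, A_gv = 2250, A_nv = 1×(225 − 2.5×32)×10 = 1450 mm²; tension to near edge: (49 − 0.5×32)×10 = 330 mm². R_n = min(0.6×400×1450, 0.6×250×2250) + 1.0×400×330 = min(348, 337.5) + 132 = 469.5 kN. φR_n = 0.75 × 469.5 = 352.1 kN.
Tension yield (gross): A_g = 213×10 = 2130 mm². φR_n = 0.90 × 250 × 2130 = 479.3 kN.
Governing: min(604.2, 511.2, 543.0, 352.1, 479.3) = 352.1 kN → block shear.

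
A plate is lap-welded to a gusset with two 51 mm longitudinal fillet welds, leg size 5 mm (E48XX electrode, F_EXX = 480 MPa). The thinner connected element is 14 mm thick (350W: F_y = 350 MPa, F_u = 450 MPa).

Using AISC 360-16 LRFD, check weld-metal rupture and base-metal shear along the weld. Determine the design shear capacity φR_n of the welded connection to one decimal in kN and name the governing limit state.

Weld metal: throat = 0.707×5 = 3.535 mm, L = 2×51 = 102 mm. φR_n = 0.75 × 0.6 × 480 × 3.535 × 102 = 77.9 kN.
Base metal shear (14 mm plate): yield φR_n = 1.0×0.6×350×14×102 = 299.9 kN; rupture φR_n = 0.75×0.6×450×14×102 = 289.2 kN; take 289.2 kN (rupture).
Governing: min(77.9, 289.2) = 77.9 kN → weld metal.

77.9 kN (weld metal governs)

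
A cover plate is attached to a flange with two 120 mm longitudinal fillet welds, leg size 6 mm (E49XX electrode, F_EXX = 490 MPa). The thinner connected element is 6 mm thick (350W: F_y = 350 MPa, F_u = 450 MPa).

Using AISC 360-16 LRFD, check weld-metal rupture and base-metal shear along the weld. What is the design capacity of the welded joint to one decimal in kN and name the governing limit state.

Weld metal: throat = 0.707×6 = 4.242 mm, L = 2×120 = 240 mm. φR_n = 0.75 × 0.6 × 490 × 4.242 × 240 = 224.5 kN.
Base metal shear (6 mm plate): yield φR_n = 1.0×0.6×350×6×240 = 302.4 kN; rupture φR_n = 0.75×0.6×450×6×240 = 291.6 kN; take 291.6 kN (rupture).
Governing: min(224.5, 291.6) = 224.5 kN → weld metal.

224.5 kN (weld metal governs)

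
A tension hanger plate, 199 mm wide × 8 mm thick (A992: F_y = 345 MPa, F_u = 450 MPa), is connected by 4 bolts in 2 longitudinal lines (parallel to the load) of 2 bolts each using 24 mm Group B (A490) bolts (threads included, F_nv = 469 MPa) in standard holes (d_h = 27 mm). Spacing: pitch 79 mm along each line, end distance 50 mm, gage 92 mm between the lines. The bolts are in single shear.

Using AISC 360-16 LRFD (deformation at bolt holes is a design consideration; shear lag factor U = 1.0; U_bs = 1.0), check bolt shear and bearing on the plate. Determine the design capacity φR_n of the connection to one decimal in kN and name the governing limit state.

547.6 kN (bearing governs)

Bolt shear: A_b = π(24)²/4 = 452.39 mm². φR_n = 0.75 × 469 × 452.39 × 4 × 1 = 636.5 kN.
Bearing (8 mm plate, F_u = 450 MPa): end bolts L_c = 50 − 27/2 = 36.5, R_n = min(1.2×36.5×8×450, 2.4×24×8×450) = 157.68 kN/bolt; interior L_c = 79 − 27 = 52, R_n = 207.36 kN/bolt. φR_n = 0.75 × (2×157.68 + 2×207.36) = 547.6 kN.
Governing: min(636.5, 547.6) = 547.6 kN → bearing.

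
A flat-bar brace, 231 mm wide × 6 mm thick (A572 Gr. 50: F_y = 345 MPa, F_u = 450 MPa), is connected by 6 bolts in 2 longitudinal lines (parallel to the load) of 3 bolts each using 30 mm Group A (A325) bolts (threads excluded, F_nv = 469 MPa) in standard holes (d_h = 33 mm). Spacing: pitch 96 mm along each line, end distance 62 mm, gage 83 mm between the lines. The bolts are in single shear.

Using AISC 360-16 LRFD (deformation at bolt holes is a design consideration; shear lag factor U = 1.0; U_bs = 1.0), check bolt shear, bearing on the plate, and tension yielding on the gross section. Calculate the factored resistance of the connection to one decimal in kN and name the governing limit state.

Bolt shear: A_b = π(30)²/4 = 706.86 mm². φR_n = 0.75 × 469 × 706.86 × 6 × 1 = 1491.8 kN.
Bearing (6 mm plate, F_u = 450 MPa): end bolts L_c = 62 − 33/2 = 45.5, R_n = min(1.2×45.5×6×450, 2.4×30×6×450) = 147.42 kN/bolt; interior L_c = 96 − 33 = 63, R_n = 194.4 kN/bolt. φR_n = 0.75 × (2×147.42 + 4×194.4) = 804.3 kN.
Tension yield (gross): A_g = 231×6 = 1386 mm². φR_n = 0.90 × 345 × 1386 = 430.4 kN.
Governing: min(1491.8, 804.3, 430.4) = 430.4 kN → gross-section yield.

430.4 kN (gross-section yield governs)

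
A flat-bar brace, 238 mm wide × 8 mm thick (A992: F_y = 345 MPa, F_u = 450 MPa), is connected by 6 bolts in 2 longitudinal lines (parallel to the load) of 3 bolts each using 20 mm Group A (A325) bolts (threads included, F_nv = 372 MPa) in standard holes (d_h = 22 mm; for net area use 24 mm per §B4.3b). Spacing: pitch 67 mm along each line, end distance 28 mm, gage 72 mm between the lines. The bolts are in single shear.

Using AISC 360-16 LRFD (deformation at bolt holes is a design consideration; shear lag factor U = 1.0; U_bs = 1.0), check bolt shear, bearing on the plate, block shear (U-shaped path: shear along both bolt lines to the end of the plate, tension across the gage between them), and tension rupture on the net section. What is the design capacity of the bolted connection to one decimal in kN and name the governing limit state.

Bolt shear: A_b = π(20)²/4 = 314.16 mm². φR_n = 0.75 × 372 × 314.16 × 6 × 1 = 525.9 kN.
Bearing (8 mm plate, F_u = 450 MPa): end bolts L_c = 28 − 22/2 = 17, R_n = min(1.2×17×8×450, 2.4×20×8×450) = 73.44 kN/bolt; interior L_c = 67 − 22 = 45, R_n = 172.8 kN/bolt. φR_n = 0.75 × (2×73.44 + 4×172.8) = 628.6 kN.
Block shear: shear path 2×[28+2×67] = 2×162 mm, A_gv = 2592, A_nv = 2×(162 − 2.5×24)×8 = 1632 mm²; tension across gage: (72 − 1×24)×8 = 384 mm². R_n = min(0.6×450×1632, 0.6×345×2592) + 1.0×450×384 = min(440.64, 536.54) + 172.8 = 613.44 kN. φR_n = 0.75 × 613.44 = 460.1 kN.
Tension rupture (net): A_n = (238 − 2×24)×8 = 1520 mm² (U = 1.0, A_e = A_n). φR_n = 0.75 × 450 × 1520 = 513.0 kN.
Governing: min(525.9, 628.6, 460.1, 513.0) = 460.1 kN → block shear.

460.1 kN (block shear governs)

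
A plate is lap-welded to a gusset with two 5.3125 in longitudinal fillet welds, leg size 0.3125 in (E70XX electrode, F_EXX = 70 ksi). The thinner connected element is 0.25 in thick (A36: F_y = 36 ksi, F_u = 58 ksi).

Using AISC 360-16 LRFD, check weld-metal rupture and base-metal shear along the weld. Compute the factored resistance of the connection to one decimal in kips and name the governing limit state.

Weld metal: throat = 0.707×0.3125 = 0.22094 in, L = 2×5.3125 = 10.625 in. φR_n = 0.75 × 0.6 × 70 × 0.22094 × 10.625 = 73.9 kips.
Base metal shear (0.25 in plate): yield φR_n = 1.0×0.6×36×0.25×10.625 = 57.4 kips; rupture φR_n = 0.75×0.6×58×0.25×10.625 = 69.3 kips; take 57.4 kips (yield).
Governing: min(73.9, 57.4) = 57.4 kips → base-metal shear.

57.4 kips (base-metal shear governs)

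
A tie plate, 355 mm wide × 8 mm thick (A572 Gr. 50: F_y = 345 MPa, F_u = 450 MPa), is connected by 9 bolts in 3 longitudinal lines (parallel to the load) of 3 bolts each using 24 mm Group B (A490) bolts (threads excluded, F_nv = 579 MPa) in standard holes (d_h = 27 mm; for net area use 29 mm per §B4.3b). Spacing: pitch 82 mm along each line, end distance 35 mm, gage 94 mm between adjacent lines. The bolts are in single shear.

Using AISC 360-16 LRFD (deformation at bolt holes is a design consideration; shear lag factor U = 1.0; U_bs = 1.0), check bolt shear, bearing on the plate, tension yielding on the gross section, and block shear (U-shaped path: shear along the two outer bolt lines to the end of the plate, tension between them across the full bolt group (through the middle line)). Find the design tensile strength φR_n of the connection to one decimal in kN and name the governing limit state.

760.9 kN (block shear governs)

Bolt shear: A_b = π(24)²/4 = 452.39 mm². φR_n = 0.75 × 579 × 452.39 × 9 × 1 = 1768.1 kN.
Bearing (8 mm plate, F_u = 450 MPa): end bolts L_c = 35 − 27/2 = 21.5, R_n = min(1.2×21.5×8×450, 2.4×24×8×450) = 92.88 kN/bolt; interior L_c = 82 − 27 = 55, R_n = 207.36 kN/bolt. φR_n = 0.75 × (3×92.88 + 6×207.36) = 1142.1 kN.
Tension yield (gross): A_g = 355×8 = 2840 mm². φR_n = 0.90 × 345 × 2840 = 881.8 kN.
Block shear: shear path 2×[35+2×82] = 2×199 mm, A_gv = 3184, A_nv = 2×(199 − 2.5×29)×8 = 2024 mm²; tension across gage: (188 − 2×29)×8 = 1040 mm². R_n = min(0.6×450×2024, 0.6×345×3184) + 1.0×450×1040 = min(546.48, 659.09) + 468 = 1014.5 kN. φR_n = 0.75 × 1014.5 = 760.9 kN.
Governing: min(1768.1, 1142.1, 881.8, 760.9) = 760.9 kN → block shear.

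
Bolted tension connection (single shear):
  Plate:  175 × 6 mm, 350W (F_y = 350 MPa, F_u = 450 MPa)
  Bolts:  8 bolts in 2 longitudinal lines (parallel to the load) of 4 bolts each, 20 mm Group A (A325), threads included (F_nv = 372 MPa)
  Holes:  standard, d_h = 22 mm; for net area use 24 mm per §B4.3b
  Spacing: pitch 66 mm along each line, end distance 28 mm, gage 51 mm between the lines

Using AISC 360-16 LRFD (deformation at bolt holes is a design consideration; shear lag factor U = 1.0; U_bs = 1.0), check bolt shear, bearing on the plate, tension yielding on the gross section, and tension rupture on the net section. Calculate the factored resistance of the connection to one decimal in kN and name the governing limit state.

Bolt shear: A_b = π(20)²/4 = 314.16 mm². φR_n = 0.75 × 372 × 314.16 × 8 × 1 = 701.2 kN.
Bearing (6 mm plate, F_u = 450 MPa): end bolts L_c = 28 − 22/2 = 17, R_n = min(1.2×17×6×450, 2.4×20×6×450) = 55.08 kN/bolt; interior L_c = 66 − 22 = 44, R_n = 129.6 kN/bolt. φR_n = 0.75 × (2×55.08 + 6×129.6) = 665.8 kN.
Tension yield (gross): A_g = 175×6 = 1050 mm². φR_n = 0.90 × 350 × 1050 = 330.8 kN.
Tension rupture (net): A_n = (175 − 2×24)×6 = 762 mm² (U = 1.0, A_e = A_n). φR_n = 0.75 × 450 × 762 = 257.2 kN.
Governing: min(701.2, 665.8, 330.8, 257.2) = 257.2 kN → net-section rupture.

257.2 kN (net-section rupture governs)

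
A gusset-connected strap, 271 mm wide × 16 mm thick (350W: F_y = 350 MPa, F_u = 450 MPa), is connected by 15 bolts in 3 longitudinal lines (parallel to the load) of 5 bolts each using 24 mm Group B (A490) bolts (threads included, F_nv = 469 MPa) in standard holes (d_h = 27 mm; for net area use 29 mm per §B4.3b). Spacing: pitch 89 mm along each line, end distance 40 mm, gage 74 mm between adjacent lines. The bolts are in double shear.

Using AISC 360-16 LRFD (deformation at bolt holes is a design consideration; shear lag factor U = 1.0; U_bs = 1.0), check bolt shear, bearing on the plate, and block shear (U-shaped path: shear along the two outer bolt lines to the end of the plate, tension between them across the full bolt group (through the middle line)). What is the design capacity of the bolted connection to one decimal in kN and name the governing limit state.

Bolt shear: A_b = π(24)²/4 = 452.39 mm². φR_n = 0.75 × 469 × 452.39 × 15 × 2 = 4773.8 kN.
Bearing (16 mm plate, F_u = 450 MPa): end bolts L_c = 40 − 27/2 = 26.5, R_n = min(1.2×26.5×16×450, 2.4×24×16×450) = 228.96 kN/bolt; interior L_c = 89 − 27 = 62, R_n = 414.72 kN/bolt. φR_n = 0.75 × (3×228.96 + 12×414.72) = 4247.6 kN.
Block shear: shear path 2×[40+4×89] = 2×396 mm, A_gv = 12672, A_nv = 2×(396 − 4.5×29)×16 = 8496 mm²; tension across gage: (148 − 2×29)×16 = 1440 mm². R_n = min(0.6×450×8496, 0.6×350×12672) + 1.0×450×1440 = min(2293.9, 2661.1) + 648 = 2941.9 kN. φR_n = 0.75 × 2941.9 = 2206.4 kN.
Governing: min(4773.8, 4247.6, 2206.4) = 2206.4 kN → block shear.

2206.4 kN (block shear governs)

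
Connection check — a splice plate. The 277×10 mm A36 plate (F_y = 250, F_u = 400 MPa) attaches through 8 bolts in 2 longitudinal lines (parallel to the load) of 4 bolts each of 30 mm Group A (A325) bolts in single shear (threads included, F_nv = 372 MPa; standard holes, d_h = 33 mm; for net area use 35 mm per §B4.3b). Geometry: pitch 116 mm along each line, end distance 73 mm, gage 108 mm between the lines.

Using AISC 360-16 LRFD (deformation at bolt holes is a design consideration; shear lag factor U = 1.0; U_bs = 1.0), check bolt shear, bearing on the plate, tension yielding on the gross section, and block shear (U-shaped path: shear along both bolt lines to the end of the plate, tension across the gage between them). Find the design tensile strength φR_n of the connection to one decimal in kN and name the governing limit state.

Bolt shear: A_b = π(30)²/4 = 706.86 mm². φR_n = 0.75 × 372 × 706.86 × 8 × 1 = 1577.7 kN.
Bearing (10 mm plate, F_u = 400 MPa): end bolts L_c = 73 − 33/2 = 56.5, R_n = min(1.2×56.5×10×400, 2.4×30×10×400) = 271.2 kN/bolt; interior L_c = 116 − 33 = 83, R_n = 288 kN/bolt. φR_n = 0.75 × (2×271.2 + 6×288) = 1702.8 kN.
Tension yield (gross): A_g = 277×10 = 2770 mm². φR_n = 0.90 × 250 × 2770 = 623.3 kN.
Block shear: shear path 2×[73+3×116] = 2×421 mm, A_gv = 8420, A_nv = 2×(421 − 3.5×35)×10 = 5970 mm²; tension across gage: (108 − 1×35)×10 = 730 mm². R_n = min(0.6×400×5970, 0.6×250×8420) + 1.0×400×730 = min(1432.8, 1263) + 292 = 1555 kN. φR_n = 0.75 × 1555 = 1166.3 kN.
Governing: min(1577.7, 1702.8, 623.3, 1166.3) = 623.3 kN → gross-section yield.

623.3 kN (gross-section yield governs)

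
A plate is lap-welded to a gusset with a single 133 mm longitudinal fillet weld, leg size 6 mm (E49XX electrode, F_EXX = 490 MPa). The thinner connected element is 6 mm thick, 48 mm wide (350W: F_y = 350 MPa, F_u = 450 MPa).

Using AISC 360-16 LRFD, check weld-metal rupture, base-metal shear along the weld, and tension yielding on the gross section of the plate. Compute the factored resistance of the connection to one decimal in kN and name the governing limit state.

Weld metal: throat = 0.707×6 = 4.242 mm, L = 133 mm. φR_n = 0.75 × 0.6 × 490 × 4.242 × 133 = 124.4 kN.
Base metal shear (6 mm plate): yield φR_n = 1.0×0.6×350×6×133 = 167.6 kN; rupture φR_n = 0.75×0.6×450×6×133 = 161.6 kN; take 161.6 kN (rupture).
Tension yield (gross): A_g = 48×6 = 288 mm². φR_n = 0.90 × 350 × 288 = 90.7 kN.
Governing: min(124.4, 161.6, 90.7) = 90.7 kN → gross-section yield.

90.7 kN (gross-section yield governs)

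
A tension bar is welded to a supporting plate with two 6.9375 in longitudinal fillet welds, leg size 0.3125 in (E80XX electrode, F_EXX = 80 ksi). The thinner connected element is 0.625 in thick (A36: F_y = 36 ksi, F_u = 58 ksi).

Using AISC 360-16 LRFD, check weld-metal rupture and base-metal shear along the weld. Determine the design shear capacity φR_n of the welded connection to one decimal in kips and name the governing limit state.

110.4 kips (weld metal governs)

Weld metal: throat = 0.707×0.3125 = 0.22094 in, L = 2×6.9375 = 13.875 in. φR_n = 0.75 × 0.6 × 80 × 0.22094 × 13.875 = 110.4 kips.
Base metal shear (0.625 in plate): yield φR_n = 1.0×0.6×36×0.625×13.875 = 187.3 kips; rupture φR_n = 0.75×0.6×58×0.625×13.875 = 226.3 kips; take 187.3 kips (yield).
Governing: min(110.4, 187.3) = 110.4 kips → weld metal.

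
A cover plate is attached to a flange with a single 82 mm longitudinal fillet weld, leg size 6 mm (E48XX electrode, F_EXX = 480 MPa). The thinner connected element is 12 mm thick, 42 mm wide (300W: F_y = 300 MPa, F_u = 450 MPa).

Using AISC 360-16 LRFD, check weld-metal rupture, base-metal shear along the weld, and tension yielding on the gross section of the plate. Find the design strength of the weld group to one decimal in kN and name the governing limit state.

Weld metal: throat = 0.707×6 = 4.242 mm, L = 82 mm. φR_n = 0.75 × 0.6 × 480 × 4.242 × 82 = 75.1 kN.
Base metal shear (12 mm plate): yield φR_n = 1.0×0.6×300×12×82 = 177.1 kN; rupture φR_n = 0.75×0.6×450×12×82 = 199.3 kN; take 177.1 kN (yield).
Tension yield (gross): A_g = 42×12 = 504 mm². φR_n = 0.90 × 300 × 504 = 136.1 kN.
Governing: min(75.1, 177.1, 136.1) = 75.1 kN → weld metal.

75.1 kN (weld metal governs)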